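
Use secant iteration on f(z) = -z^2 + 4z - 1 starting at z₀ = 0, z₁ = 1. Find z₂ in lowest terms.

1/3

f(0) = -1, f(1) = 2. z₂ = 1 - 2·(1 - 0)/(2 - (-1)) = 1/3.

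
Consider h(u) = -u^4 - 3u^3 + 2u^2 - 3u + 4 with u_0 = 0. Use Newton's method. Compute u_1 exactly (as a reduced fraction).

4/3

h'(u) = -4u^3 - 9u^2 + 4u - 3.
h(0) = 4, h'(0) = -3, so u_1 = 0 - 4/(-3) = 4/3.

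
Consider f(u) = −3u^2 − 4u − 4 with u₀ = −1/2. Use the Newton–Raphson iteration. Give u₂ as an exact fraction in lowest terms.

−443/248

f'(u) = −6u − 4.
f(−1/2) = −11/4, f'(−1/2) = −1, so u₁ = (−1/2) − (−11/4)/(−1) = −13/4.
f(−13/4) = −363/16, f'(−13/4) = 31/2, so u₂ = (−13/4) − (−363/16)/(31/2) = −443/248.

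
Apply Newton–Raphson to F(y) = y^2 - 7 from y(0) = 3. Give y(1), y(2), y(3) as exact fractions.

F'(y) = 2y.
F(3) = 2, F'(3) = 6, so y(1) = 3 - 2/6 = 8/3.
F(8/3) = 1/9, F'(8/3) = 16/3, so y(2) = (8/3) - (1/9)/(16/3) = 127/48.
F(127/48) = 1/2304, F'(127/48) = 127/24, so y(3) = (127/48) - (1/2304)/(127/24) = 32257/12192.

y(1) = 8/3, y(2) = 127/48, y(3) = 32257/12192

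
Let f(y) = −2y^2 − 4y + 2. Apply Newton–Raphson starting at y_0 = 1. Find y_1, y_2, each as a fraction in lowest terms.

f'(y) = −4y − 4.
f(1) = −4, f'(1) = −8, so y_1 = 1 − (−4)/(−8) = 1/2.
f(1/2) = −1/2, f'(1/2) = −6, so y_2 = (1/2) − (−1/2)/(−6) = 5/12.

y_1 = 1/2, y_2 = 5/12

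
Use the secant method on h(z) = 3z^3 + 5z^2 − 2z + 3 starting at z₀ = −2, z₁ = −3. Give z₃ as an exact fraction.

h(−2) = 3, h(−3) = −27. z₂ = (−3) − (−27)·((−3) − (−2))/((−27) − 3) = −21/10.
h(−3) = −27, h(−21/10) = 1467/1000. z₃ = (−21/10) − (1467/1000)·((−21/10) − (−3))/((1467/1000) − (−27)) = −6789/3163.

−6789/3163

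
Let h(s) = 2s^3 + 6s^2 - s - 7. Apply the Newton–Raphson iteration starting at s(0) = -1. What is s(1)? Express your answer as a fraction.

-9/7

h'(s) = 6s^2 + 12s - 1.
h(-1) = -2, h'(-1) = -7, so s(1) = (-1) - (-2)/(-7) = -9/7.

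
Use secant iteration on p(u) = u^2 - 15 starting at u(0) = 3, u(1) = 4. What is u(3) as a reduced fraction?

213/55

p(3) = -6, p(4) = 1. u(2) = 4 - 1·(4 - 3)/(1 - (-6)) = 27/7.
p(4) = 1, p(27/7) = -6/49. u(3) = (27/7) - (-6/49)·((27/7) - 4)/((-6/49) - 1) = 213/55.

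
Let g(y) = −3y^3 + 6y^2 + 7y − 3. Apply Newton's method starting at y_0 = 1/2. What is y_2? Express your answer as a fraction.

g'(y) = −9y^2 + 12y + 7.
g(1/2) = 13/8, g'(1/2) = 43/4, so y_1 = (1/2) − (13/8)/(43/4) = 15/43.
g(15/43) = 3549/79507, g'(15/43) = 18658/1849, so y_2 = (15/43) − (3549/79507)/(18658/1849) = 276321/802294.

276321/802294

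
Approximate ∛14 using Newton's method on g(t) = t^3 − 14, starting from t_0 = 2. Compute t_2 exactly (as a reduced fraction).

181/75

g'(t) = 3t^2.
g(2) = −6, g'(2) = 12, so t_1 = 2 − (−6)/12 = 5/2.
g(5/2) = 13/8, g'(5/2) = 75/4, so t_2 = (5/2) − (13/8)/(75/4) = 181/75.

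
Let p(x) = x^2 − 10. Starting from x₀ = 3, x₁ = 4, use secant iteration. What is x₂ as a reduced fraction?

p(3) = −1, p(4) = 6. x₂ = 4 − 6·(4 − 3)/(6 − (−1)) = 22/7.

22/7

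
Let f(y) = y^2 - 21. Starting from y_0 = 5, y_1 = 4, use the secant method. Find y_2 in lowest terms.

f(5) = 4, f(4) = -5. y_2 = 4 - (-5)·(4 - 5)/((-5) - 4) = 41/9.

41/9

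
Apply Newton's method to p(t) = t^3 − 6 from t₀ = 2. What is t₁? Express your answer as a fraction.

11/6

p'(t) = 3t^2.
p(2) = 2, p'(2) = 12, so t₁ = 2 − 2/12 = 11/6.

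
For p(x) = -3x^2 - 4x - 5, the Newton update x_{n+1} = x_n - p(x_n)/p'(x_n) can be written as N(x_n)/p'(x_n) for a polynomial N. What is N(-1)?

2

p'(x) = -6x - 4.
N(x) = x·p'(x) - p(x) = x·(-6x - 4) - (-3x^2 - 4x - 5) = -3x^2 + 5.
N(-1) = 2.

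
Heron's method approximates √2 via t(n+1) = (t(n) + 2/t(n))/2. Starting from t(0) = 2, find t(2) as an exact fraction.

t(1) = (2 + 2/2)/2 = 3/2.
t(2) = (3/2 + 2/(3/2))/2 = 17/12.

17/12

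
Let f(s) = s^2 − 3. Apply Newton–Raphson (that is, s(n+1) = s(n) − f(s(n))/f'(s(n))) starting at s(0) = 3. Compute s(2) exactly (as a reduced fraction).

f'(s) = 2s.
f(3) = 6, f'(3) = 6, so s(1) = 3 − 6/6 = 2.
f(2) = 1, f'(2) = 4, so s(2) = 2 − 1/4 = 7/4.

7/4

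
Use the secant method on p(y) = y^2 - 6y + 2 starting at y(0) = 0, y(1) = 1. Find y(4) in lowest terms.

p(0) = 2, p(1) = -3. y(2) = 1 - (-3)·(1 - 0)/((-3) - 2) = 2/5.
p(1) = -3, p(2/5) = -6/25. y(3) = (2/5) - (-6/25)·((2/5) - 1)/((-6/25) - (-3)) = 8/23.
p(2/5) = -6/25, p(8/23) = 18/529. y(4) = (8/23) - (18/529)·((8/23) - (2/5))/((18/529) - (-6/25)) = 107/302.

107/302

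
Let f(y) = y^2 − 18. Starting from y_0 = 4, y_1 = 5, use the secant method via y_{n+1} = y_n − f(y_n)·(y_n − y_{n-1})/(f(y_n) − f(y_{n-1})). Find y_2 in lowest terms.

38/9

f(4) = −2, f(5) = 7. y_2 = 5 − 7·(5 − 4)/(7 − (−2)) = 38/9.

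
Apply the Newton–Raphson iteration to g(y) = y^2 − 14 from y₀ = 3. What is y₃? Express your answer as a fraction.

g'(y) = 2y.
g(3) = −5, g'(3) = 6, so y₁ = 3 − (−5)/6 = 23/6.
g(23/6) = 25/36, g'(23/6) = 23/3, so y₂ = (23/6) − (25/36)/(23/3) = 1033/276.
g(1033/276) = 625/76176, g'(1033/276) = 1033/138, so y₃ = (1033/276) − (625/76176)/(1033/138) = 2133553/570216.

2133553/570216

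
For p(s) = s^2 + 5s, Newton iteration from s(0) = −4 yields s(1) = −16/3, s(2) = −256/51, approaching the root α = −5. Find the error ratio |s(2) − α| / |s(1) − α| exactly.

s(1) − α = −16/3 − (−5) = −16/3 + 5 = −1/3, so |s(1) − α| = 1/3.
s(2) − α = −256/51 − (−5) = −256/51 + 5 = −1/51, so |s(2) − α| = 1/51.
Ratio = (1/51) / (1/3) = 1/17.

1/17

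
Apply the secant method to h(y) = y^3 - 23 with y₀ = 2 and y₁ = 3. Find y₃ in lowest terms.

h(2) = -15, h(3) = 4. y₂ = 3 - 4·(3 - 2)/(4 - (-15)) = 53/19.
h(3) = 4, h(53/19) = -8880/6859. y₃ = (53/19) - (-8880/6859)·((53/19) - 3)/((-8880/6859) - 4) = 25793/9079.

25793/9079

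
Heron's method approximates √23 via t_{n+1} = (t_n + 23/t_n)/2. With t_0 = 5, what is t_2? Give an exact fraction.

t_1 = (5 + 23/5)/2 = 24/5.
t_2 = (24/5 + 23/(24/5))/2 = 1151/240.

1151/240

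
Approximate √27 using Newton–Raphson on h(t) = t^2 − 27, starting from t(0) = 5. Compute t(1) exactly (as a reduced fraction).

h'(t) = 2t.
h(5) = −2, h'(5) = 10, so t(1) = 5 − (−2)/10 = 26/5.

26/5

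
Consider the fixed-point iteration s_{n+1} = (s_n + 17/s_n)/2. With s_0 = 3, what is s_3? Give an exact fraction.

25889/6279

s_1 = (3 + 17/3)/2 = 13/3.
s_2 = (13/3 + 17/(13/3))/2 = 161/39.
s_3 = (161/39 + 17/(161/39))/2 = 25889/6279.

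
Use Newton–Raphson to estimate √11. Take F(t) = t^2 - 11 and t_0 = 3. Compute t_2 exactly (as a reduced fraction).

F'(t) = 2t.
F(3) = -2, F'(3) = 6, so t_1 = 3 - (-2)/6 = 10/3.
F(10/3) = 1/9, F'(10/3) = 20/3, so t_2 = (10/3) - (1/9)/(20/3) = 199/60.

199/60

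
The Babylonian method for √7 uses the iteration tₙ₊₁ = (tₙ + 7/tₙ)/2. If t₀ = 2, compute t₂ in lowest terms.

233/88

t₁ = (2 + 7/2)/2 = 11/4.
t₂ = (11/4 + 7/(11/4))/2 = 233/88.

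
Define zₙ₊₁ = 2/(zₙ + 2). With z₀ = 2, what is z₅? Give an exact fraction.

z₁ = 2/(2 + 2) = 1/2.
z₂ = 2/(1/2 + 2) = 4/5.
z₃ = 2/(4/5 + 2) = 5/7.
z₄ = 2/(5/7 + 2) = 14/19.
z₅ = 2/(14/19 + 2) = 19/26.

19/26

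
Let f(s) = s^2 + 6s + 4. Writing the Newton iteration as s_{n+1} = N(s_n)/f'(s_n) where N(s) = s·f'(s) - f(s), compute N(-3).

f'(s) = 2s + 6.
N(s) = s·f'(s) - f(s) = s·(2s + 6) - (s^2 + 6s + 4) = s^2 - 4.
N(-3) = 5.

5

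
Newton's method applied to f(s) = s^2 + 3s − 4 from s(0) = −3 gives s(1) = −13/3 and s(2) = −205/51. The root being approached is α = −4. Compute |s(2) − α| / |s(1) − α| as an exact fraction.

1/17

s(1) − α = −13/3 − (−4) = −13/3 + 4 = −1/3, so |s(1) − α| = 1/3.
s(2) − α = −205/51 − (−4) = −205/51 + 4 = −1/51, so |s(2) − α| = 1/51.
Ratio = (1/51) / (1/3) = 1/17.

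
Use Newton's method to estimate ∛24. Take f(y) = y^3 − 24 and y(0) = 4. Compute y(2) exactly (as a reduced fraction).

9451/3249

f'(y) = 3y^2.
f(4) = 40, f'(4) = 48, so y(1) = 4 − 40/48 = 19/6.
f(19/6) = 1675/216, f'(19/6) = 361/12, so y(2) = (19/6) − (1675/216)/(361/12) = 9451/3249.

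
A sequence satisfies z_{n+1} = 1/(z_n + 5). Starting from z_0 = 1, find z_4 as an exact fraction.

z_1 = 1/(1 + 5) = 1/6.
z_2 = 1/(1/6 + 5) = 6/31.
z_3 = 1/(6/31 + 5) = 31/161.
z_4 = 1/(31/161 + 5) = 161/836.

161/836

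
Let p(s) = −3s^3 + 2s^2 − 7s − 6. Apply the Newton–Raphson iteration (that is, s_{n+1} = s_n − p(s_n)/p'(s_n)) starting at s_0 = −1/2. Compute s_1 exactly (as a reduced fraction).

−29/45

p'(s) = −9s^2 + 4s − 7.
p(−1/2) = −13/8, p'(−1/2) = −45/4, so s_1 = (−1/2) − (−13/8)/(−45/4) = −29/45.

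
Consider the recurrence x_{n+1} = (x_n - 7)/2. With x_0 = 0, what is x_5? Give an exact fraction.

-217/32

x_1 = (0 - 7)/2 = -7/2.
x_2 = ((-7/2) - 7)/2 = -21/4.
x_3 = ((-21/4) - 7)/2 = -49/8.
x_4 = ((-49/8) - 7)/2 = -105/16.
x_5 = ((-105/16) - 7)/2 = -217/32.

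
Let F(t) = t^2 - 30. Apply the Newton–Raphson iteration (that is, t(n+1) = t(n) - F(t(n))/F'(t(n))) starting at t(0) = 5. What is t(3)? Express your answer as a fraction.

116161/21208

F'(t) = 2t.
F(5) = -5, F'(5) = 10, so t(1) = 5 - (-5)/10 = 11/2.
F(11/2) = 1/4, F'(11/2) = 11, so t(2) = (11/2) - (1/4)/11 = 241/44.
F(241/44) = 1/1936, F'(241/44) = 241/22, so t(3) = (241/44) - (1/1936)/(241/22) = 116161/21208.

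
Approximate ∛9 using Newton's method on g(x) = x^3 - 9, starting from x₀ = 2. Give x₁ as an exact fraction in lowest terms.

25/12

g'(x) = 3x^2.
g(2) = -1, g'(2) = 12, so x₁ = 2 - (-1)/12 = 25/12.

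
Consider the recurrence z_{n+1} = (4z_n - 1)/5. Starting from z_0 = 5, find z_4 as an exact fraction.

911/625

z_1 = (4·5 - 1)/5 = 19/5.
z_2 = (4·(19/5) - 1)/5 = 71/25.
z_3 = (4·(71/25) - 1)/5 = 259/125.
z_4 = (4·(259/125) - 1)/5 = 911/625.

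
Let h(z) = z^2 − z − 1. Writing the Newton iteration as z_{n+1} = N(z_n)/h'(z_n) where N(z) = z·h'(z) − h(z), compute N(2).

5

h'(z) = 2z − 1.
N(z) = z·h'(z) − h(z) = z·(2z − 1) − (z^2 − z − 1) = z^2 + 1.
N(2) = 5.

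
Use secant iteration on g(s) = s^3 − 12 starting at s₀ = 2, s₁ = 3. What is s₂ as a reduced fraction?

g(2) = −4, g(3) = 15. s₂ = 3 − 15·(3 − 2)/(15 − (−4)) = 42/19.

42/19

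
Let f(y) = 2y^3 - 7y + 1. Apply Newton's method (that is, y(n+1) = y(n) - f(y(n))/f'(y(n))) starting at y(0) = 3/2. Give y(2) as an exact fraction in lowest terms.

f'(y) = 6y^2 - 7.
f(3/2) = -11/4, f'(3/2) = 13/2, so y(1) = (3/2) - (-11/4)/(13/2) = 25/13.
f(25/13) = 3872/2197, f'(25/13) = 2567/169, so y(2) = (25/13) - (3872/2197)/(2567/169) = 60303/33371.

60303/33371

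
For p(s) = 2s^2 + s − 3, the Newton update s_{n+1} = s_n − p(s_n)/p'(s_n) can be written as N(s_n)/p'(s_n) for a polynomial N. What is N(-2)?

p'(s) = 4s + 1.
N(s) = s·p'(s) − p(s) = s·(4s + 1) − (2s^2 + s − 3) = 2s^2 + 3.
N(-2) = 11.

11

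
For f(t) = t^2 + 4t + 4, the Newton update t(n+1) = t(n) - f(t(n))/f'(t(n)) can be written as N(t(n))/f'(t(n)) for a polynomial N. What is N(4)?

f'(t) = 2t + 4.
N(t) = t·f'(t) - f(t) = t·(2t + 4) - (t^2 + 4t + 4) = t^2 - 4.
N(4) = 12.

12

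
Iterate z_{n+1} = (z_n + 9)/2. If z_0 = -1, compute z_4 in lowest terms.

67/8

z_1 = ((-1) + 9)/2 = 4.
z_2 = (4 + 9)/2 = 13/2.
z_3 = ((13/2) + 9)/2 = 31/4.
z_4 = ((31/4) + 9)/2 = 67/8.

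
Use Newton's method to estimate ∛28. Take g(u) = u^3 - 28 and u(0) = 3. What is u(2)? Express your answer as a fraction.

413465/136161

g'(u) = 3u^2.
g(3) = -1, g'(3) = 27, so u(1) = 3 - (-1)/27 = 82/27.
g(82/27) = 244/19683, g'(82/27) = 6724/243, so u(2) = (82/27) - (244/19683)/(6724/243) = 413465/136161.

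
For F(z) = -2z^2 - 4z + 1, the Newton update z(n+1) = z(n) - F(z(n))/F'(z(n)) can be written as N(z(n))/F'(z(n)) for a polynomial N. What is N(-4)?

-33

F'(z) = -4z - 4.
N(z) = z·F'(z) - F(z) = z·(-4z - 4) - (-2z^2 - 4z + 1) = -2z^2 - 1.
N(-4) = -33.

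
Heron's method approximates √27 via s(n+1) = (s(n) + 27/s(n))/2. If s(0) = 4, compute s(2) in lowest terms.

3577/688

s(1) = (4 + 27/4)/2 = 43/8.
s(2) = (43/8 + 27/(43/8))/2 = 3577/688.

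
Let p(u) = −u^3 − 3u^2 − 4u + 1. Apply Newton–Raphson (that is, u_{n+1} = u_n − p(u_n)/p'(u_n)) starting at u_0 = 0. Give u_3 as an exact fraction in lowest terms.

p'(u) = −3u^2 − 6u − 4.
p(0) = 1, p'(0) = −4, so u_1 = 0 − 1/(−4) = 1/4.
p(1/4) = −13/64, p'(1/4) = −91/16, so u_2 = (1/4) − (−13/64)/(−91/16) = 3/14.
p(3/14) = −13/2744, p'(3/14) = −1063/196, so u_3 = (3/14) − (−13/2744)/(−1063/196) = 1588/7441.

1588/7441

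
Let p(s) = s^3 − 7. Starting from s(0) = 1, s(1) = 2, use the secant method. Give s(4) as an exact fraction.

p(1) = −6, p(2) = 1. s(2) = 2 − 1·(2 − 1)/(1 − (−6)) = 13/7.
p(2) = 1, p(13/7) = −204/343. s(3) = (13/7) − (−204/343)·((13/7) − 2)/((−204/343) − 1) = 1045/547.
p(13/7) = −204/343, p(1045/547) = −4505136/163667323. s(4) = (1045/547) − (−4505136/163667323)·((1045/547) − (13/7))/((−4505136/163667323) − (−204/343)) = 99535299/52030837.

99535299/52030837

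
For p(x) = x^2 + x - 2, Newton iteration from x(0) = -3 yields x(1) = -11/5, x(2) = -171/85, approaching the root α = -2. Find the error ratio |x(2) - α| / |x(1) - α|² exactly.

5/17

x(1) - α = -11/5 - (-2) = -11/5 + 2 = -1/5, so |x(1) - α| = 1/5.
x(2) - α = -171/85 - (-2) = -171/85 + 2 = -1/85, so |x(2) - α| = 1/85.
|x(1) - α|² = 1/25.
Ratio = (1/85) / (1/25) = 5/17.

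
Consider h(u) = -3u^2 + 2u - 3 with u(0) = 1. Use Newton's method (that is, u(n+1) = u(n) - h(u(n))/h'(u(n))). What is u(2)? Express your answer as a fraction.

h'(u) = -6u + 2.
h(1) = -4, h'(1) = -4, so u(1) = 1 - (-4)/(-4) = 0.
h(0) = -3, h'(0) = 2, so u(2) = 0 - (-3)/2 = 3/2.

3/2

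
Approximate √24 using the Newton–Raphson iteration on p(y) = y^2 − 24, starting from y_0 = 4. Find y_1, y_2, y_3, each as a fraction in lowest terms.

p'(y) = 2y.
p(4) = −8, p'(4) = 8, so y_1 = 4 − (−8)/8 = 5.
p(5) = 1, p'(5) = 10, so y_2 = 5 − 1/10 = 49/10.
p(49/10) = 1/100, p'(49/10) = 49/5, so y_3 = (49/10) − (1/100)/(49/5) = 4801/980.

y_1 = 5, y_2 = 49/10, y_3 = 4801/980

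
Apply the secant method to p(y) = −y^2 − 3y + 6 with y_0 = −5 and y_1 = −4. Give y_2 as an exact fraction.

p(−5) = −4, p(−4) = 2. y_2 = (−4) − 2·((−4) − (−5))/(2 − (−4)) = −13/3.

−13/3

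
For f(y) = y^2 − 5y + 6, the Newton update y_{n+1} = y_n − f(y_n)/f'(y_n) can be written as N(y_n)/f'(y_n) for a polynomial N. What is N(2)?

f'(y) = 2y − 5.
N(y) = y·f'(y) − f(y) = y·(2y − 5) − (y^2 − 5y + 6) = y^2 − 6.
N(2) = −2.

−2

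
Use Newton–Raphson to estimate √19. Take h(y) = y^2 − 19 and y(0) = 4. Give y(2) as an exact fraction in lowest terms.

h'(y) = 2y.
h(4) = −3, h'(4) = 8, so y(1) = 4 − (−3)/8 = 35/8.
h(35/8) = 9/64, h'(35/8) = 35/4, so y(2) = (35/8) − (9/64)/(35/4) = 2441/560.

2441/560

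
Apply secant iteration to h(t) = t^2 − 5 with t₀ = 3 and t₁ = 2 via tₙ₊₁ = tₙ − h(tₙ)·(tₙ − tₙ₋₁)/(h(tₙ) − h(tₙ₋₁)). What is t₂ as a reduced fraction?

11/5

h(3) = 4, h(2) = −1. t₂ = 2 − (−1)·(2 − 3)/((−1) − 4) = 11/5.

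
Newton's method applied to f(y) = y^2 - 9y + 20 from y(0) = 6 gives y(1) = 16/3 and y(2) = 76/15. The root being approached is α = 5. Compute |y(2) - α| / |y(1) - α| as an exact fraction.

1/5

y(1) - α = 16/3 - 5 = 1/3, so |y(1) - α| = 1/3.
y(2) - α = 76/15 - 5 = 1/15, so |y(2) - α| = 1/15.
Ratio = (1/15) / (1/3) = 1/5.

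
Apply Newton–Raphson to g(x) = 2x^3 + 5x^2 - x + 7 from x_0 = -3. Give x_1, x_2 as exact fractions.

g'(x) = 6x^2 + 10x - 1.
g(-3) = 1, g'(-3) = 23, so x_1 = (-3) - 1/23 = -70/23.
g(-70/23) = -301/12167, g'(-70/23) = 12771/529, so x_2 = (-70/23) - (-301/12167)/(12771/529) = -20783/6831.

x_1 = -70/23, x_2 = -20783/6831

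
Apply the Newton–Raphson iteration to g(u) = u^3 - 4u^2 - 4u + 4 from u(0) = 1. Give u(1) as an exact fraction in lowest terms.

2/3

g'(u) = 3u^2 - 8u - 4.
g(1) = -3, g'(1) = -9, so u(1) = 1 - (-3)/(-9) = 2/3.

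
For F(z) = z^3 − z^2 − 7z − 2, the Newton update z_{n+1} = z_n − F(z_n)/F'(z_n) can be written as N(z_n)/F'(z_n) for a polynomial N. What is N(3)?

F'(z) = 3z^2 − 2z − 7.
N(z) = z·F'(z) − F(z) = z·(3z^2 − 2z − 7) − (z^3 − z^2 − 7z − 2) = 2z^3 − z^2 + 2.
N(3) = 47.

47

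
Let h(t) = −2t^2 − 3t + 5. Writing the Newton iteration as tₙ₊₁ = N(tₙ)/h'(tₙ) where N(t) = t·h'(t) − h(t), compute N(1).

−7

h'(t) = −4t − 3.
N(t) = t·h'(t) − h(t) = t·(−4t − 3) − (−2t^2 − 3t + 5) = −2t^2 − 5.
N(1) = −7.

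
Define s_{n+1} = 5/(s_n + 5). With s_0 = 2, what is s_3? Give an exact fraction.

s_1 = 5/(2 + 5) = 5/7.
s_2 = 5/(5/7 + 5) = 7/8.
s_3 = 5/(7/8 + 5) = 40/47.

40/47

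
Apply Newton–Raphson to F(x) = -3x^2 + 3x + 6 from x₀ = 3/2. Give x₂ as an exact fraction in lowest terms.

417/208

F'(x) = -6x + 3.
F(3/2) = 15/4, F'(3/2) = -6, so x₁ = (3/2) - (15/4)/(-6) = 17/8.
F(17/8) = -75/64, F'(17/8) = -39/4, so x₂ = (17/8) - (-75/64)/(-39/4) = 417/208.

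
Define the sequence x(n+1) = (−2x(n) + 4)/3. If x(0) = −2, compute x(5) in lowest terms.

284/243

x(1) = (−2·(−2) + 4)/3 = 8/3.
x(2) = (−2·(8/3) + 4)/3 = −4/9.
x(3) = (−2·(−4/9) + 4)/3 = 44/27.
x(4) = (−2·(44/27) + 4)/3 = 20/81.
x(5) = (−2·(20/81) + 4)/3 = 284/243.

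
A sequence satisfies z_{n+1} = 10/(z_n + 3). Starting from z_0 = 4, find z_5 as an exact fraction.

z_1 = 10/(4 + 3) = 10/7.
z_2 = 10/(10/7 + 3) = 70/31.
z_3 = 10/(70/31 + 3) = 310/163.
z_4 = 10/(310/163 + 3) = 1630/799.
z_5 = 10/(1630/799 + 3) = 7990/4027.

7990/4027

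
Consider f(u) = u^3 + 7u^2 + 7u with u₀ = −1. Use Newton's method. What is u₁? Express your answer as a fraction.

−5/4

f'(u) = 3u^2 + 14u + 7.
f(−1) = −1, f'(−1) = −4, so u₁ = (−1) − (−1)/(−4) = −5/4.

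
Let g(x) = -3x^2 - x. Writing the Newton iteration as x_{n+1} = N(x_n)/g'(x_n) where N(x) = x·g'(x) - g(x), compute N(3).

-27

g'(x) = -6x - 1.
N(x) = x·g'(x) - g(x) = x·(-6x - 1) - (-3x^2 - x) = -3x^2.
N(3) = -27.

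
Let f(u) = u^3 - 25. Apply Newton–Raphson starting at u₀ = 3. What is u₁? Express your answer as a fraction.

79/27

f'(u) = 3u^2.
f(3) = 2, f'(3) = 27, so u₁ = 3 - 2/27 = 79/27.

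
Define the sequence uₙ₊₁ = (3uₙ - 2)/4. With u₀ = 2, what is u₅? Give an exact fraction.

u₁ = (3·2 - 2)/4 = 1.
u₂ = (3·1 - 2)/4 = 1/4.
u₃ = (3·(1/4) - 2)/4 = -5/16.
u₄ = (3·(-5/16) - 2)/4 = -47/64.
u₅ = (3·(-47/64) - 2)/4 = -269/256.

-269/256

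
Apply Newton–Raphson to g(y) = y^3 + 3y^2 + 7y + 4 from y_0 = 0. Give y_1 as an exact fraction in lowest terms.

g'(y) = 3y^2 + 6y + 7.
g(0) = 4, g'(0) = 7, so y_1 = 0 - 4/7 = -4/7.

-4/7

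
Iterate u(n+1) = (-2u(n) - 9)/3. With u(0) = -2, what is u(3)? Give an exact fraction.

u(1) = (-2·(-2) - 9)/3 = -5/3.
u(2) = (-2·(-5/3) - 9)/3 = -17/9.
u(3) = (-2·(-17/9) - 9)/3 = -47/27.

-47/27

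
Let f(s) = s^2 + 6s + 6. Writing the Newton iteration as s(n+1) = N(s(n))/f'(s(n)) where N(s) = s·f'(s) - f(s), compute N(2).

-2

f'(s) = 2s + 6.
N(s) = s·f'(s) - f(s) = s·(2s + 6) - (s^2 + 6s + 6) = s^2 - 6.
N(2) = -2.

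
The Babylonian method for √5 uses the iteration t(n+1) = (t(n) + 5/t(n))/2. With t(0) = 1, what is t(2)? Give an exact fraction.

t(1) = (1 + 5/1)/2 = 3.
t(2) = (3 + 5/3)/2 = 7/3.

7/3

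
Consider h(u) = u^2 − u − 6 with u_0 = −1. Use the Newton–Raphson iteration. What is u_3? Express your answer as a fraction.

−26215/13107

h'(u) = 2u − 1.
h(−1) = −4, h'(−1) = −3, so u_1 = (−1) − (−4)/(−3) = −7/3.
h(−7/3) = 16/9, h'(−7/3) = −17/3, so u_2 = (−7/3) − (16/9)/(−17/3) = −103/51.
h(−103/51) = 256/2601, h'(−103/51) = −257/51, so u_3 = (−103/51) − (256/2601)/(−257/51) = −26215/13107.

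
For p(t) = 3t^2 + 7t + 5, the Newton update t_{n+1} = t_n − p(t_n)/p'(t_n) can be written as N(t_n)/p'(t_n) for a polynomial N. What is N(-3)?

22

p'(t) = 6t + 7.
N(t) = t·p'(t) − p(t) = t·(6t + 7) − (3t^2 + 7t + 5) = 3t^2 − 5.
N(-3) = 22.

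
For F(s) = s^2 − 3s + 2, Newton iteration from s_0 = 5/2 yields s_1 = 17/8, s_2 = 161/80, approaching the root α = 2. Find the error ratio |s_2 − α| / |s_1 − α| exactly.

1/10

s_1 − α = 17/8 − 2 = 1/8, so |s_1 − α| = 1/8.
s_2 − α = 161/80 − 2 = 1/80, so |s_2 − α| = 1/80.
Ratio = (1/80) / (1/8) = 1/10.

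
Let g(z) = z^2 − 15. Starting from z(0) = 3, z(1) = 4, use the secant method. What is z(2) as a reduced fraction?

27/7

g(3) = −6, g(4) = 1. z(2) = 4 − 1·(4 − 3)/(1 − (−6)) = 27/7.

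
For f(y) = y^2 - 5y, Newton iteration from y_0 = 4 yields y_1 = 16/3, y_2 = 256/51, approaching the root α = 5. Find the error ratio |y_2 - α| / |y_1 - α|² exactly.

3/17

y_1 - α = 16/3 - 5 = 1/3, so |y_1 - α| = 1/3.
y_2 - α = 256/51 - 5 = 1/51, so |y_2 - α| = 1/51.
|y_1 - α|² = 1/9.
Ratio = (1/51) / (1/9) = 3/17.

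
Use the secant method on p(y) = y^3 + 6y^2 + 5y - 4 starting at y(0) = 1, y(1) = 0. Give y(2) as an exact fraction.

p(1) = 8, p(0) = -4. y(2) = 0 - (-4)·(0 - 1)/((-4) - 8) = 1/3.

1/3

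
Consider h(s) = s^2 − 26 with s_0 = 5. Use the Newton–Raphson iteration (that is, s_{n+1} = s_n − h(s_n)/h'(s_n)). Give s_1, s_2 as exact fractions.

s_1 = 51/10, s_2 = 5201/1020

h'(s) = 2s.
h(5) = −1, h'(5) = 10, so s_1 = 5 − (−1)/10 = 51/10.
h(51/10) = 1/100, h'(51/10) = 51/5, so s_2 = (51/10) − (1/100)/(51/5) = 5201/1020.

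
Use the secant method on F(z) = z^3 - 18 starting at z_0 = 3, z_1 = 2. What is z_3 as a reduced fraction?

F(3) = 9, F(2) = -10. z_2 = 2 - (-10)·(2 - 3)/((-10) - 9) = 48/19.
F(2) = -10, F(48/19) = -12870/6859. z_3 = (48/19) - (-12870/6859)·((48/19) - 2)/((-12870/6859) - (-10)) = 7377/2786.

7377/2786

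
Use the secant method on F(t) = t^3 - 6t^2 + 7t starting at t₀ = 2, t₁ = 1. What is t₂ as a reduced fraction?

3/2

F(2) = -2, F(1) = 2. t₂ = 1 - 2·(1 - 2)/(2 - (-2)) = 3/2.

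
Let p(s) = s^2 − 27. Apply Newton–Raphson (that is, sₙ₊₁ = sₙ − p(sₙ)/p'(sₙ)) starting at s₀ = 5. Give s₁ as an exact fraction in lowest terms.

26/5

p'(s) = 2s.
p(5) = −2, p'(5) = 10, so s₁ = 5 − (−2)/10 = 26/5.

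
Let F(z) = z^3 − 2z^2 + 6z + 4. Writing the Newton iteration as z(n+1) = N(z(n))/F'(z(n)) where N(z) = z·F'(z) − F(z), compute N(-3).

−76

F'(z) = 3z^2 − 4z + 6.
N(z) = z·F'(z) − F(z) = z·(3z^2 − 4z + 6) − (z^3 − 2z^2 + 6z + 4) = 2z^3 − 2z^2 − 4.
N(-3) = −76.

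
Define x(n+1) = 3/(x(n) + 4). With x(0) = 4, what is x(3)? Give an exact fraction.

x(1) = 3/(4 + 4) = 3/8.
x(2) = 3/(3/8 + 4) = 24/35.
x(3) = 3/(24/35 + 4) = 105/164.

105/164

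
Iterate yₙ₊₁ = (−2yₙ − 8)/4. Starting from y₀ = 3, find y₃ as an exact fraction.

−15/8

y₁ = (−2·3 − 8)/4 = −7/2.
y₂ = (−2·(−7/2) − 8)/4 = −1/4.
y₃ = (−2·(−1/4) − 8)/4 = −15/8.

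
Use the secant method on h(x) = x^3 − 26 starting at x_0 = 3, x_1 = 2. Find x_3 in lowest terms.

3319/1118

h(3) = 1, h(2) = −18. x_2 = 2 − (−18)·(2 − 3)/((−18) − 1) = 56/19.
h(2) = −18, h(56/19) = −2718/6859. x_3 = (56/19) − (−2718/6859)·((56/19) − 2)/((−2718/6859) − (−18)) = 3319/1118.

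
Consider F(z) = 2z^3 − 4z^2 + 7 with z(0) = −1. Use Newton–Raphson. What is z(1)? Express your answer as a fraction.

−15/14

F'(z) = 6z^2 − 8z.
F(−1) = 1, F'(−1) = 14, so z(1) = (−1) − 1/14 = −15/14.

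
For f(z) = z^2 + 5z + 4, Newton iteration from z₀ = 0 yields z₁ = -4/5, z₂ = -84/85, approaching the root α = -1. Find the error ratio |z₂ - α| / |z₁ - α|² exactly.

5/17

z₁ - α = -4/5 - (-1) = -4/5 + 1 = 1/5, so |z₁ - α| = 1/5.
z₂ - α = -84/85 - (-1) = -84/85 + 1 = 1/85, so |z₂ - α| = 1/85.
|z₁ - α|² = 1/25.
Ratio = (1/85) / (1/25) = 5/17.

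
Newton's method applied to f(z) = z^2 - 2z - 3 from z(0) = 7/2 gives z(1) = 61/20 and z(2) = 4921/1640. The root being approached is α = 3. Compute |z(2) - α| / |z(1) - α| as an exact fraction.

z(1) - α = 61/20 - 3 = 1/20, so |z(1) - α| = 1/20.
z(2) - α = 4921/1640 - 3 = 1/1640, so |z(2) - α| = 1/1640.
Ratio = (1/1640) / (1/20) = 1/82.

1/82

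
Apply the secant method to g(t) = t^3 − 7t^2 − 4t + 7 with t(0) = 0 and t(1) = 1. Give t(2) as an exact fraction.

g(0) = 7, g(1) = −3. t(2) = 1 − (−3)·(1 − 0)/((−3) − 7) = 7/10.

7/10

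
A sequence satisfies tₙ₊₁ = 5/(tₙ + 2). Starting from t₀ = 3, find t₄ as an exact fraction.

t₁ = 5/(3 + 2) = 1.
t₂ = 5/(1 + 2) = 5/3.
t₃ = 5/(5/3 + 2) = 15/11.
t₄ = 5/(15/11 + 2) = 55/37.

55/37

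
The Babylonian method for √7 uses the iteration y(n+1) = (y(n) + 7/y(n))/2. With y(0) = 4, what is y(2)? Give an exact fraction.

977/368

y(1) = (4 + 7/4)/2 = 23/8.
y(2) = (23/8 + 7/(23/8))/2 = 977/368.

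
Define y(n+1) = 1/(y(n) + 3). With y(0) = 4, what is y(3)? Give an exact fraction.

y(1) = 1/(4 + 3) = 1/7.
y(2) = 1/(1/7 + 3) = 7/22.
y(3) = 1/(7/22 + 3) = 22/73.

22/73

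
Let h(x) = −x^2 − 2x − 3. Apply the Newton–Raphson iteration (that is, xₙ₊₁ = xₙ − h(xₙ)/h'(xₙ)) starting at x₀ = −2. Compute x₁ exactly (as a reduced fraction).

h'(x) = −2x − 2.
h(−2) = −3, h'(−2) = 2, so x₁ = (−2) − (−3)/2 = −1/2.

−1/2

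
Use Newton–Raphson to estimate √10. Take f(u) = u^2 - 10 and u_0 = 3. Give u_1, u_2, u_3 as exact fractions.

f'(u) = 2u.
f(3) = -1, f'(3) = 6, so u_1 = 3 - (-1)/6 = 19/6.
f(19/6) = 1/36, f'(19/6) = 19/3, so u_2 = (19/6) - (1/36)/(19/3) = 721/228.
f(721/228) = 1/51984, f'(721/228) = 721/114, so u_3 = (721/228) - (1/51984)/(721/114) = 1039681/328776.

u_1 = 19/6, u_2 = 721/228, u_3 = 1039681/328776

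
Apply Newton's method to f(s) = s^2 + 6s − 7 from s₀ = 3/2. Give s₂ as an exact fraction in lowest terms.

10441/10440

f'(s) = 2s + 6.
f(3/2) = 17/4, f'(3/2) = 9, so s₁ = (3/2) − (17/4)/9 = 37/36.
f(37/36) = 289/1296, f'(37/36) = 145/18, so s₂ = (37/36) − (289/1296)/(145/18) = 10441/10440.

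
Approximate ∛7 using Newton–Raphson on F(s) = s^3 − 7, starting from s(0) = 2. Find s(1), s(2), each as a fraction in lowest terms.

s(1) = 23/12, s(2) = 18215/9522

F'(s) = 3s^2.
F(2) = 1, F'(2) = 12, so s(1) = 2 − 1/12 = 23/12.
F(23/12) = 71/1728, F'(23/12) = 529/48, so s(2) = (23/12) − (71/1728)/(529/48) = 18215/9522.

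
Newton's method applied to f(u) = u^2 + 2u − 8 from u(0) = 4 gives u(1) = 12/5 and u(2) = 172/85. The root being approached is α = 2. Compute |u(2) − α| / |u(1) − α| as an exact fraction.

1/17

u(1) − α = 12/5 − 2 = 2/5, so |u(1) − α| = 2/5.
u(2) − α = 172/85 − 2 = 2/85, so |u(2) − α| = 2/85.
Ratio = (2/85) / (2/5) = 1/17.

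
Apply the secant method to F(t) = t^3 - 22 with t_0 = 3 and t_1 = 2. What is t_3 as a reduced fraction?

F(3) = 5, F(2) = -14. t_2 = 2 - (-14)·(2 - 3)/((-14) - 5) = 52/19.
F(2) = -14, F(52/19) = -10290/6859. t_3 = (52/19) - (-10290/6859)·((52/19) - 2)/((-10290/6859) - (-14)) = 8651/3062.

8651/3062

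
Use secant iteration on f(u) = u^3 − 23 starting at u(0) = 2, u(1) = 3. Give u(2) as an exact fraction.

f(2) = −15, f(3) = 4. u(2) = 3 − 4·(3 − 2)/(4 − (−15)) = 53/19.

53/19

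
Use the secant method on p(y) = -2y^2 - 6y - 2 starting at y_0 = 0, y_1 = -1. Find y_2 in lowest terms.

-1/2

p(0) = -2, p(-1) = 2. y_2 = (-1) - 2·((-1) - 0)/(2 - (-2)) = -1/2.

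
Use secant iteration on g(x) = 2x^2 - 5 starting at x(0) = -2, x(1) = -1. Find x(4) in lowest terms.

-49/31

g(-2) = 3, g(-1) = -3. x(2) = (-1) - (-3)·((-1) - (-2))/((-3) - 3) = -3/2.
g(-1) = -3, g(-3/2) = -1/2. x(3) = (-3/2) - (-1/2)·((-3/2) - (-1))/((-1/2) - (-3)) = -8/5.
g(-3/2) = -1/2, g(-8/5) = 3/25. x(4) = (-8/5) - (3/25)·((-8/5) - (-3/2))/((3/25) - (-1/2)) = -49/31.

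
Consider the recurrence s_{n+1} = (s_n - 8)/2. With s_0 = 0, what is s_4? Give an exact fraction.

s_1 = (0 - 8)/2 = -4.
s_2 = ((-4) - 8)/2 = -6.
s_3 = ((-6) - 8)/2 = -7.
s_4 = ((-7) - 8)/2 = -15/2.

-15/2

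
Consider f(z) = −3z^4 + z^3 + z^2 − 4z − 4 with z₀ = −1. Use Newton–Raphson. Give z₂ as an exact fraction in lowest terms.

f'(z) = −12z^3 + 3z^2 + 2z − 4.
f(−1) = −3, f'(−1) = 9, so z₁ = (−1) − (−3)/9 = −2/3.
f(−2/3) = −16/9, f'(−2/3) = −4/9, so z₂ = (−2/3) − (−16/9)/(−4/9) = −14/3.

−14/3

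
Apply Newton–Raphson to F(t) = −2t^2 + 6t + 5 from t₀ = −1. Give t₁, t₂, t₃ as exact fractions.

t₁ = −7/10, t₂ = −299/440, t₃ = −573401/843920

F'(t) = −4t + 6.
F(−1) = −3, F'(−1) = 10, so t₁ = (−1) − (−3)/10 = −7/10.
F(−7/10) = −9/50, F'(−7/10) = 44/5, so t₂ = (−7/10) − (−9/50)/(44/5) = −299/440.
F(−299/440) = −81/96800, F'(−299/440) = 959/110, so t₃ = (−299/440) − (−81/96800)/(959/110) = −573401/843920.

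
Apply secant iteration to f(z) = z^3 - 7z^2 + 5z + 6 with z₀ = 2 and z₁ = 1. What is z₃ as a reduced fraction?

1046/641

f(2) = -4, f(1) = 5. z₂ = 1 - 5·(1 - 2)/(5 - (-4)) = 14/9.
f(1) = 5, f(14/9) = 440/729. z₃ = (14/9) - (440/729)·((14/9) - 1)/((440/729) - 5) = 1046/641.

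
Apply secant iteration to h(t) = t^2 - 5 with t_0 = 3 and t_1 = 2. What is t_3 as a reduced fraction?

47/21

h(3) = 4, h(2) = -1. t_2 = 2 - (-1)·(2 - 3)/((-1) - 4) = 11/5.
h(2) = -1, h(11/5) = -4/25. t_3 = (11/5) - (-4/25)·((11/5) - 2)/((-4/25) - (-1)) = 47/21.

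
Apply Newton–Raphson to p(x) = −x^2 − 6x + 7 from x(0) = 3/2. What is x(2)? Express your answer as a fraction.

p'(x) = −2x − 6.
p(3/2) = −17/4, p'(3/2) = −9, so x(1) = (3/2) − (−17/4)/(−9) = 37/36.
p(37/36) = −289/1296, p'(37/36) = −145/18, so x(2) = (37/36) − (−289/1296)/(−145/18) = 10441/10440.

10441/10440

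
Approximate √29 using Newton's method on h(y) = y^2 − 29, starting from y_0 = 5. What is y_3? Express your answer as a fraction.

h'(y) = 2y.
h(5) = −4, h'(5) = 10, so y_1 = 5 − (−4)/10 = 27/5.
h(27/5) = 4/25, h'(27/5) = 54/5, so y_2 = (27/5) − (4/25)/(54/5) = 727/135.
h(727/135) = 4/18225, h'(727/135) = 1454/135, so y_3 = (727/135) − (4/18225)/(1454/135) = 528527/98145.

528527/98145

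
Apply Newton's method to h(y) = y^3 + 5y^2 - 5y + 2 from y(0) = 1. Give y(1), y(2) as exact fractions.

y(1) = 5/8, y(2) = 113/620

h'(y) = 3y^2 + 10y - 5.
h(1) = 3, h'(1) = 8, so y(1) = 1 - 3/8 = 5/8.
h(5/8) = 549/512, h'(5/8) = 155/64, so y(2) = (5/8) - (549/512)/(155/64) = 113/620.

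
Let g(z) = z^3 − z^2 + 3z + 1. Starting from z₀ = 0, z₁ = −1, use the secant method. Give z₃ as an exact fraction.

g(0) = 1, g(−1) = −4. z₂ = (−1) − (−4)·((−1) − 0)/((−4) − 1) = −1/5.
g(−1) = −4, g(−1/5) = 44/125. z₃ = (−1/5) − (44/125)·((−1/5) − (−1))/((44/125) − (−4)) = −9/34.

−9/34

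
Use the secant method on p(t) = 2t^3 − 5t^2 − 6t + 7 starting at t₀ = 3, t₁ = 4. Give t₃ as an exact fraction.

p(3) = −2, p(4) = 31. t₂ = 4 − 31·(4 − 3)/(31 − (−2)) = 101/33.
p(4) = 31, p(101/33) = −30938/35937. t₃ = (101/33) − (−30938/35937)·((101/33) − 4)/((−30938/35937) − 31) = 113981/36935.

113981/36935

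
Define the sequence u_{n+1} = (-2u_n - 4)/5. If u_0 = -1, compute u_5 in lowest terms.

-1772/3125

u_1 = (-2·(-1) - 4)/5 = -2/5.
u_2 = (-2·(-2/5) - 4)/5 = -16/25.
u_3 = (-2·(-16/25) - 4)/5 = -68/125.
u_4 = (-2·(-68/125) - 4)/5 = -364/625.
u_5 = (-2·(-364/625) - 4)/5 = -1772/3125.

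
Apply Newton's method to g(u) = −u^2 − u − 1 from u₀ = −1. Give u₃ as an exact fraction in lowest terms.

g'(u) = −2u − 1.
g(−1) = −1, g'(−1) = 1, so u₁ = (−1) − (−1)/1 = 0.
g(0) = −1, g'(0) = −1, so u₂ = 0 − (−1)/(−1) = −1.
g(−1) = −1, g'(−1) = 1, so u₃ = (−1) − (−1)/1 = 0.

0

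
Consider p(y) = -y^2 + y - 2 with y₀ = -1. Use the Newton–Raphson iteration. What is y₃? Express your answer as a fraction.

p'(y) = -2y + 1.
p(-1) = -4, p'(-1) = 3, so y₁ = (-1) - (-4)/3 = 1/3.
p(1/3) = -16/9, p'(1/3) = 1/3, so y₂ = (1/3) - (-16/9)/(1/3) = 17/3.
p(17/3) = -256/9, p'(17/3) = -31/3, so y₃ = (17/3) - (-256/9)/(-31/3) = 271/93.

271/93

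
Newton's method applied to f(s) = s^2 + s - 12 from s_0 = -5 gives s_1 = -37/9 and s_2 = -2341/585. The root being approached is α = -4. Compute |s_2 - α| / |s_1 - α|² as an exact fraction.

9/65

s_1 - α = -37/9 - (-4) = -37/9 + 4 = -1/9, so |s_1 - α| = 1/9.
s_2 - α = -2341/585 - (-4) = -2341/585 + 4 = -1/585, so |s_2 - α| = 1/585.
|s_1 - α|² = 1/81.
Ratio = (1/585) / (1/81) = 9/65.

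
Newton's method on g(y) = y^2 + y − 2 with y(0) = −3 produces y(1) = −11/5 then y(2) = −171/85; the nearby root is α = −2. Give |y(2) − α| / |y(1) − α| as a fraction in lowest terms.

1/17

y(1) − α = −11/5 − (−2) = −11/5 + 2 = −1/5, so |y(1) − α| = 1/5.
y(2) − α = −171/85 − (−2) = −171/85 + 2 = −1/85, so |y(2) − α| = 1/85.
Ratio = (1/85) / (1/5) = 1/17.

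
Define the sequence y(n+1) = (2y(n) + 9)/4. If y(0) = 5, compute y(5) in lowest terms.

289/64

y(1) = (2·5 + 9)/4 = 19/4.
y(2) = (2·(19/4) + 9)/4 = 37/8.
y(3) = (2·(37/8) + 9)/4 = 73/16.
y(4) = (2·(73/16) + 9)/4 = 145/32.
y(5) = (2·(145/32) + 9)/4 = 289/64.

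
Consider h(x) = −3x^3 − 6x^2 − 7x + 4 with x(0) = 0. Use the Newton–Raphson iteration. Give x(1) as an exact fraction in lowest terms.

h'(x) = −9x^2 − 12x − 7.
h(0) = 4, h'(0) = −7, so x(1) = 0 − 4/(−7) = 4/7.

4/7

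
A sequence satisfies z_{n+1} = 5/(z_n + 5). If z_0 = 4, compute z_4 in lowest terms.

z_1 = 5/(4 + 5) = 5/9.
z_2 = 5/(5/9 + 5) = 9/10.
z_3 = 5/(9/10 + 5) = 50/59.
z_4 = 5/(50/59 + 5) = 59/69.

59/69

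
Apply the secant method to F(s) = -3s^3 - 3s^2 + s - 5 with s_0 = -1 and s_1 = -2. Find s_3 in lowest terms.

F(-1) = -6, F(-2) = 5. s_2 = (-2) - 5·((-2) - (-1))/(5 - (-6)) = -17/11.
F(-2) = 5, F(-17/11) = -3510/1331. s_3 = (-17/11) - (-3510/1331)·((-17/11) - (-2))/((-3510/1331) - 5) = -3461/2033.

-3461/2033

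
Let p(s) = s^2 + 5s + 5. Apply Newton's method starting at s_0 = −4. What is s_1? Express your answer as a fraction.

p'(s) = 2s + 5.
p(−4) = 1, p'(−4) = −3, so s_1 = (−4) − 1/(−3) = −11/3.

−11/3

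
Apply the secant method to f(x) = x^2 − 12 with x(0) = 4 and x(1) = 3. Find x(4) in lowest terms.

f(4) = 4, f(3) = −3. x(2) = 3 − (−3)·(3 − 4)/((−3) − 4) = 24/7.
f(3) = −3, f(24/7) = −12/49. x(3) = (24/7) − (−12/49)·((24/7) − 3)/((−12/49) − (−3)) = 52/15.
f(24/7) = −12/49, f(52/15) = 4/225. x(4) = (52/15) − (4/225)·((52/15) − (24/7))/((4/225) − (−12/49)) = 627/181.

627/181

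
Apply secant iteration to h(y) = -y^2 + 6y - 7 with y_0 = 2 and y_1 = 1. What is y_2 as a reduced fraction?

h(2) = 1, h(1) = -2. y_2 = 1 - (-2)·(1 - 2)/((-2) - 1) = 5/3.

5/3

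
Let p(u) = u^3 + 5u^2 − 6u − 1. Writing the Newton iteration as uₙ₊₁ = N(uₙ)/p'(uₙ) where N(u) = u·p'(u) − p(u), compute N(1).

8

p'(u) = 3u^2 + 10u − 6.
N(u) = u·p'(u) − p(u) = u·(3u^2 + 10u − 6) − (u^3 + 5u^2 − 6u − 1) = 2u^3 + 5u^2 + 1.
N(1) = 8.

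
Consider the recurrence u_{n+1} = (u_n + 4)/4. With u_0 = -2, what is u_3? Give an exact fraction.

41/32

u_1 = ((-2) + 4)/4 = 1/2.
u_2 = ((1/2) + 4)/4 = 9/8.
u_3 = ((9/8) + 4)/4 = 41/32.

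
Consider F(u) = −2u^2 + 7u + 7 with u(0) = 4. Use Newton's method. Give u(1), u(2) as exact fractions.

u(1) = 13/3, u(2) = 401/93

F'(u) = −4u + 7.
F(4) = 3, F'(4) = −9, so u(1) = 4 − 3/(−9) = 13/3.
F(13/3) = −2/9, F'(13/3) = −31/3, so u(2) = (13/3) − (−2/9)/(−31/3) = 401/93.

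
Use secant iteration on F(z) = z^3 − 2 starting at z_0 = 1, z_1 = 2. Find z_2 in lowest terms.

F(1) = −1, F(2) = 6. z_2 = 2 − 6·(2 − 1)/(6 − (−1)) = 8/7.

8/7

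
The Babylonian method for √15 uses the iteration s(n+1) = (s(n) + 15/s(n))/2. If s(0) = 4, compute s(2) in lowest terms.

s(1) = (4 + 15/4)/2 = 31/8.
s(2) = (31/8 + 15/(31/8))/2 = 1921/496.

1921/496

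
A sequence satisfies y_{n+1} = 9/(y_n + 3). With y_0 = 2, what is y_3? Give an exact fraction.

24/13

y_1 = 9/(2 + 3) = 9/5.
y_2 = 9/(9/5 + 3) = 15/8.
y_3 = 9/(15/8 + 3) = 24/13.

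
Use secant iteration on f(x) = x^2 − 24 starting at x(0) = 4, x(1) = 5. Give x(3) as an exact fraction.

436/89

f(4) = −8, f(5) = 1. x(2) = 5 − 1·(5 − 4)/(1 − (−8)) = 44/9.
f(5) = 1, f(44/9) = −8/81. x(3) = (44/9) − (−8/81)·((44/9) − 5)/((−8/81) − 1) = 436/89.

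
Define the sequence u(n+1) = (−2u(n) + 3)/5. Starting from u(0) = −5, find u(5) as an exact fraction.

u(1) = (−2·(−5) + 3)/5 = 13/5.
u(2) = (−2·(13/5) + 3)/5 = −11/25.
u(3) = (−2·(−11/25) + 3)/5 = 97/125.
u(4) = (−2·(97/125) + 3)/5 = 181/625.
u(5) = (−2·(181/625) + 3)/5 = 1513/3125.

1513/3125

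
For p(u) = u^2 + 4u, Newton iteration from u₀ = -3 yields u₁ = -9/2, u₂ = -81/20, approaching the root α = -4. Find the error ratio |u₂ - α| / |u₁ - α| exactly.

u₁ - α = -9/2 - (-4) = -9/2 + 4 = -1/2, so |u₁ - α| = 1/2.
u₂ - α = -81/20 - (-4) = -81/20 + 4 = -1/20, so |u₂ - α| = 1/20.
Ratio = (1/20) / (1/2) = 1/10.

1/10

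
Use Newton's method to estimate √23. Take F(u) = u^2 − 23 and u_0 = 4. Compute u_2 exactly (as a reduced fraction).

2993/624

F'(u) = 2u.
F(4) = −7, F'(4) = 8, so u_1 = 4 − (−7)/8 = 39/8.
F(39/8) = 49/64, F'(39/8) = 39/4, so u_2 = (39/8) − (49/64)/(39/4) = 2993/624.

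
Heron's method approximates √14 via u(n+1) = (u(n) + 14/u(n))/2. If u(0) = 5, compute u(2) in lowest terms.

u(1) = (5 + 14/5)/2 = 39/10.
u(2) = (39/10 + 14/(39/10))/2 = 2921/780.

2921/780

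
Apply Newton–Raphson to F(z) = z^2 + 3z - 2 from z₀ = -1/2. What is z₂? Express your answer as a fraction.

F'(z) = 2z + 3.
F(-1/2) = -13/4, F'(-1/2) = 2, so z₁ = (-1/2) - (-13/4)/2 = 9/8.
F(9/8) = 169/64, F'(9/8) = 21/4, so z₂ = (9/8) - (169/64)/(21/4) = 209/336.

209/336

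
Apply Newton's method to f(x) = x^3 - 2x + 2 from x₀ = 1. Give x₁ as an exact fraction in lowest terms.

f'(x) = 3x^2 - 2.
f(1) = 1, f'(1) = 1, so x₁ = 1 - 1/1 = 0.

0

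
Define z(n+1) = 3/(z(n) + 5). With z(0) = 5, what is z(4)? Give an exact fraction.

z(1) = 3/(5 + 5) = 3/10.
z(2) = 3/(3/10 + 5) = 30/53.
z(3) = 3/(30/53 + 5) = 159/295.
z(4) = 3/(159/295 + 5) = 885/1634.

885/1634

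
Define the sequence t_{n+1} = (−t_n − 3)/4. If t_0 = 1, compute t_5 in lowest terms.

t_1 = (−1 − 3)/4 = −1.
t_2 = (−(−1) − 3)/4 = −1/2.
t_3 = (−(−1/2) − 3)/4 = −5/8.
t_4 = (−(−5/8) − 3)/4 = −19/32.
t_5 = (−(−19/32) − 3)/4 = −77/128.

−77/128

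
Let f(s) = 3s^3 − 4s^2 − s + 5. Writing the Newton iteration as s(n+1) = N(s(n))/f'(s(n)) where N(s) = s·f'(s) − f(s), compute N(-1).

f'(s) = 9s^2 − 8s − 1.
N(s) = s·f'(s) − f(s) = s·(9s^2 − 8s − 1) − (3s^3 − 4s^2 − s + 5) = 6s^3 − 4s^2 − 5.
N(-1) = −15.

−15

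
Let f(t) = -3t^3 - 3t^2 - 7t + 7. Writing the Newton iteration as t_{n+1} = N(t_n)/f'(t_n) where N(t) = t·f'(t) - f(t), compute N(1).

f'(t) = -9t^2 - 6t - 7.
N(t) = t·f'(t) - f(t) = t·(-9t^2 - 6t - 7) - (-3t^3 - 3t^2 - 7t + 7) = -6t^3 - 3t^2 - 7.
N(1) = -16.

-16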